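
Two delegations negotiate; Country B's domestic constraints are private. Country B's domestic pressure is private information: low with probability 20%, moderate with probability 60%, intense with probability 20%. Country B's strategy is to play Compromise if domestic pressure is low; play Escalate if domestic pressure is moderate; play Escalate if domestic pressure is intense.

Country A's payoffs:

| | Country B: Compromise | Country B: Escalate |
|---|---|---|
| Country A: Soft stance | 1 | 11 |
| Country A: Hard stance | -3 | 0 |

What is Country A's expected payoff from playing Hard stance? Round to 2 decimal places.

Take the expectation over Country B's domestic pressure, weighting each type's action by its prior probability.
E[Hard stance] = 0.2·(-3) + 0.6·0 + 0.2·0 = (-0.6) + 0 + 0 = -0.6

-0.60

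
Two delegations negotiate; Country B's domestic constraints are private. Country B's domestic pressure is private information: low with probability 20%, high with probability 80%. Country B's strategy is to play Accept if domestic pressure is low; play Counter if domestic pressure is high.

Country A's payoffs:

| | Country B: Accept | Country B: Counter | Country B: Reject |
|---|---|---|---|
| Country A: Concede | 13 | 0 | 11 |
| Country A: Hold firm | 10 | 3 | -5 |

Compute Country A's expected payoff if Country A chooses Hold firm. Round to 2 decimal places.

E[Hold firm] = 0.2·10 + 0.8·3 = 2 + 2.4 = 4.4

4.40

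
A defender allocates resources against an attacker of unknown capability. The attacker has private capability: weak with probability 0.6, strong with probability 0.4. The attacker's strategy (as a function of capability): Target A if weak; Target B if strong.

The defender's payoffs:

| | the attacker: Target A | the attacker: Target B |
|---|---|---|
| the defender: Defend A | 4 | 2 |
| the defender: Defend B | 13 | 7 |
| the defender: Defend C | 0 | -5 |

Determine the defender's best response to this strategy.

Defend B

Compute the defender's expected payoff for each action, taking the expectation over the attacker's type.
E[Defend A] = 0.6·(4) + 0.4·(2) = 3.2
E[Defend B] = 0.6·(13) + 0.4·(7) = 10.6
E[Defend C] = 0.6·(0) + 0.4·(-5) = -2
Best response: Defend B (10.6 is the largest).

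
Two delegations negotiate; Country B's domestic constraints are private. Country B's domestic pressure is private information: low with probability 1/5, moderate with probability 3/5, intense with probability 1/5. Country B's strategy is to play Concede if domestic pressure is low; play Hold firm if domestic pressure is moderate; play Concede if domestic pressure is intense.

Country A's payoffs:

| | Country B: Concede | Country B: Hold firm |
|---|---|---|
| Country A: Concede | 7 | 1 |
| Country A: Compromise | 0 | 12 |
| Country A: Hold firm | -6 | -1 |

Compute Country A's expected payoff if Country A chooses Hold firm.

-3

Take the expectation over Country B's domestic pressure, weighting each type's action by its prior probability.
E[Hold firm] = 1/5·(-6) + 3/5·(-1) + 1/5·(-6) = (-6/5) + (-3/5) + (-6/5) = -3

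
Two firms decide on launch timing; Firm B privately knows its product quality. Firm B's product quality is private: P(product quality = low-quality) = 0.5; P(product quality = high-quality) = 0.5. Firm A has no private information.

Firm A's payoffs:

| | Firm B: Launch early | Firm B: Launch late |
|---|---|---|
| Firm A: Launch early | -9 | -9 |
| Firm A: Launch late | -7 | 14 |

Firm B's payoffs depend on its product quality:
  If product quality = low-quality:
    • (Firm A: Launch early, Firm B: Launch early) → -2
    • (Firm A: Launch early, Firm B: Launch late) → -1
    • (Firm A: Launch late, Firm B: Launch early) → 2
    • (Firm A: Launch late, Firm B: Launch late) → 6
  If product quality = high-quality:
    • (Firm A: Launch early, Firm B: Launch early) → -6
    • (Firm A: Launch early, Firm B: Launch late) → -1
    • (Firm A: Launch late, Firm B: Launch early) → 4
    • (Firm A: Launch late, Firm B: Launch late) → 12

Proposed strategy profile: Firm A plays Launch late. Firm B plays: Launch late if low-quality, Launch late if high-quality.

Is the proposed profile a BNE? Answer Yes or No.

Firm A plays Launch late: E[Launch late] = 0.5·(14) + 0.5·(14) = 14; E[Launch early] = -9. Best-responding. ✓
Firm B (product quality low-quality), facing Launch late: Launch early gives 2, Launch late gives 6. Proposed Launch late is best. ✓
Firm B (product quality high-quality), facing Launch late: Launch early gives 4, Launch late gives 12. Proposed Launch late is best. ✓

Yes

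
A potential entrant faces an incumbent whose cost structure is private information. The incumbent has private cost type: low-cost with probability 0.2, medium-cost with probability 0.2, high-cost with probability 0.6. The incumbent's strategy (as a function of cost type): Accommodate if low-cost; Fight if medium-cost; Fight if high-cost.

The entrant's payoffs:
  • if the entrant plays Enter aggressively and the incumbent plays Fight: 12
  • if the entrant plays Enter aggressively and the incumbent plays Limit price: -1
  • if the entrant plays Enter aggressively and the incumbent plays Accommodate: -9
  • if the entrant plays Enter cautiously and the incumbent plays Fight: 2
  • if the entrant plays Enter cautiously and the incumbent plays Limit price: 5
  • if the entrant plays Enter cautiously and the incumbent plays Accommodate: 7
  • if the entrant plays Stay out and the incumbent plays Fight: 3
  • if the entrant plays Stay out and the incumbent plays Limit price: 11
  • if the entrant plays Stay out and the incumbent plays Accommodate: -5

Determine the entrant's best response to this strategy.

E[Enter aggressively] = 0.2·(-9) + 0.2·(12) + 0.6·(12) = 7.8
E[Enter cautiously] = 0.2·(7) + 0.2·(2) + 0.6·(2) = 3
E[Stay out] = 0.2·(-5) + 0.2·(3) + 0.6·(3) = 1.4
Best response: Enter aggressively (7.8 is the largest).

Enter aggressively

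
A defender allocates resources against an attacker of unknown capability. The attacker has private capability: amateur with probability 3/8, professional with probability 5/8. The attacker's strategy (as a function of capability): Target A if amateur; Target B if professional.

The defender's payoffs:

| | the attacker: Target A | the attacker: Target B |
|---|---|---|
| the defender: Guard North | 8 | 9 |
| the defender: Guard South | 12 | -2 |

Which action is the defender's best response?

Compute the defender's expected payoff for each action, taking the expectation over the attacker's type.
E[Guard North] = 3/8·(8) + 5/8·(9) = 69/8
E[Guard South] = 3/8·(12) + 5/8·(-2) = 13/4
Best response: Guard North (69/8 is the largest).

Guard North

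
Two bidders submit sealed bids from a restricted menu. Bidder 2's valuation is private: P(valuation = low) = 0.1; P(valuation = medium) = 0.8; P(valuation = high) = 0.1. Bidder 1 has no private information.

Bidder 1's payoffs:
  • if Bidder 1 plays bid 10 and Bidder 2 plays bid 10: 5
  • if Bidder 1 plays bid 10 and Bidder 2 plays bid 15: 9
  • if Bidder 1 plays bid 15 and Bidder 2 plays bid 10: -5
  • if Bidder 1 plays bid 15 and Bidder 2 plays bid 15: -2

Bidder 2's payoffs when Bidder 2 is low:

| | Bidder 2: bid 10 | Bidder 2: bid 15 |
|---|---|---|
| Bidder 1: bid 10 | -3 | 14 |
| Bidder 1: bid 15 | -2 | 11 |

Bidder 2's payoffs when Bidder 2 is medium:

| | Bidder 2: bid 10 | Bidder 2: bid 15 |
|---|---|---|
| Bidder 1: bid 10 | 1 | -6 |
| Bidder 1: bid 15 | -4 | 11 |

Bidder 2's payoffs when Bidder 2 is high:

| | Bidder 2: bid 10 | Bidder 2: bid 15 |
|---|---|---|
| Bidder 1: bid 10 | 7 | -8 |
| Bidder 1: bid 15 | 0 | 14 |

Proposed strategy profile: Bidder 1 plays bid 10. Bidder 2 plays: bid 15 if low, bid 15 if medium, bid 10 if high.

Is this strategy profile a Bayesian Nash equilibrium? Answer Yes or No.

A profile is a BNE iff every type of every player is best-responding given beliefs about the other side.
Bidder 1 plays bid 10: E[bid 10] = 0.1·(9) + 0.8·(9) + 0.1·(5) = 8.6; E[bid 15] = -2.3. Best-responding. ✓
Bidder 2 (valuation low), facing bid 10: bid 10 gives -3, bid 15 gives 14. Proposed bid 15 is best. ✓
Bidder 2 (valuation medium), facing bid 10: bid 10 gives 1, bid 15 gives -6. Proposed bid 15 is not best — profitable deviation exists. ✗
Bidder 2 (valuation high), facing bid 10: bid 10 gives 7, bid 15 gives -8. Proposed bid 10 is best. ✓

No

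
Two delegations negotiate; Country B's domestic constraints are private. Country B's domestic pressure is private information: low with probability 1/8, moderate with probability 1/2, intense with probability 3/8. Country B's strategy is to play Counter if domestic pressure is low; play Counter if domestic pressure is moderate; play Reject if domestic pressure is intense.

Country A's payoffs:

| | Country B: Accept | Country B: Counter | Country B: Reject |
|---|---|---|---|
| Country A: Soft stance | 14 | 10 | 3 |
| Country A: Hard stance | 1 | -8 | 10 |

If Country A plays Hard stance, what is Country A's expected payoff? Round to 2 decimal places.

Take the expectation over Country B's domestic pressure, weighting each type's action by its prior probability.
E[Hard stance] = 1/8·(-8) + 1/2·(-8) + 3/8·10 = (-1) + (-4) + 15/4 = -5/4

-1.25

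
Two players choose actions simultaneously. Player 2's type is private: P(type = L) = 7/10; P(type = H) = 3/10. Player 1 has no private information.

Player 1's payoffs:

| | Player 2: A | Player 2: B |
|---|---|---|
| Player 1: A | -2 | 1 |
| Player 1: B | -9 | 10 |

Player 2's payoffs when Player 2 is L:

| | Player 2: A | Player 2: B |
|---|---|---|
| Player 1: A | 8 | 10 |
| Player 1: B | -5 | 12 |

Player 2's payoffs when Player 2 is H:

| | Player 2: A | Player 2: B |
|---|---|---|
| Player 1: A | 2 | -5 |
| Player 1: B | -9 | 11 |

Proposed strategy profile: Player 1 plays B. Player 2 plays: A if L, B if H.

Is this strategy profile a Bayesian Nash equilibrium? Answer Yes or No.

Player 1 plays B: E[B] = 7/10·(-9) + 3/10·(10) = -33/10; E[A] = -11/10. Not best-responding. ✗
Player 2 (type L), facing B: A gives -5, B gives 12. Proposed A is not best — profitable deviation exists. ✗
Player 2 (type H), facing B: A gives -9, B gives 11. Proposed B is best. ✓

No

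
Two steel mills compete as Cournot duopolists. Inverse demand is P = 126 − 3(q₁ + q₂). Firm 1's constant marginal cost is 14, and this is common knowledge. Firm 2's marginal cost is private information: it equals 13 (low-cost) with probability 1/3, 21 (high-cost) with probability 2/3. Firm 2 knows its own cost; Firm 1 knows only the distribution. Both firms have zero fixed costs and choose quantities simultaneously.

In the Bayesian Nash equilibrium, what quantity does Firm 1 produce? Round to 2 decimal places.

Type-c best response for Firm 2: q₂(c) = (126 − c)/6 − q₁/2.
Firm 1 maximizes expected profit; its first-order condition is 126 − 6q₁ − 3E[q₂] − 14 = 0.
Substituting E[q₂] and solving: E[c₂] = 18.3333, so q₁ = (126 − 2·14 + 18.3333)/9 = 12.9259.

12.93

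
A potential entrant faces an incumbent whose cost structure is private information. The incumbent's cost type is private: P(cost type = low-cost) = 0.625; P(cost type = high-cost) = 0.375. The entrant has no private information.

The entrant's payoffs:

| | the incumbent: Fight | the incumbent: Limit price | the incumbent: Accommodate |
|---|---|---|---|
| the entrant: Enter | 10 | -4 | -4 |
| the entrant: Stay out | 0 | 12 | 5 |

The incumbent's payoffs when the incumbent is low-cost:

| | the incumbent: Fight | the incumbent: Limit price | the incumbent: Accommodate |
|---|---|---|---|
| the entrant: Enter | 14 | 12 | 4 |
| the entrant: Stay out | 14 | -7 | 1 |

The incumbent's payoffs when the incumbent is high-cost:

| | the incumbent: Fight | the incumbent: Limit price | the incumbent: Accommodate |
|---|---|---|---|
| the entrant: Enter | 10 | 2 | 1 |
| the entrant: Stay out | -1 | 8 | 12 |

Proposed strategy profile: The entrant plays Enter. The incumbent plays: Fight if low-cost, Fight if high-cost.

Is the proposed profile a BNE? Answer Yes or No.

The entrant plays Enter: E[Enter] = 0.625·(10) + 0.375·(10) = 10; E[Stay out] = 0. Best-responding. ✓
The incumbent (cost type low-cost), facing Enter: Fight gives 14, Limit price gives 12, Accommodate gives 4. Proposed Fight is best. ✓
The incumbent (cost type high-cost), facing Enter: Fight gives 10, Limit price gives 2, Accommodate gives 1. Proposed Fight is best. ✓

Yes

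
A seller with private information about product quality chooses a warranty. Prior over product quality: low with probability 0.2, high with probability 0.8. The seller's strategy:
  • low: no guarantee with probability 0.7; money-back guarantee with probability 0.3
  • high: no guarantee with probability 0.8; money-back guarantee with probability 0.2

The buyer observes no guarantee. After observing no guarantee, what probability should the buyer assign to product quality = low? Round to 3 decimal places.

Apply Bayes' rule using the sender's strategy as the likelihood.
P(no guarantee) = 0.2·0.7 + 0.8·0.8 = 0.78
P(low | no guarantee) = (0.2·0.7) / 0.78 = 0.14 / 0.78 = 0.179487

0.179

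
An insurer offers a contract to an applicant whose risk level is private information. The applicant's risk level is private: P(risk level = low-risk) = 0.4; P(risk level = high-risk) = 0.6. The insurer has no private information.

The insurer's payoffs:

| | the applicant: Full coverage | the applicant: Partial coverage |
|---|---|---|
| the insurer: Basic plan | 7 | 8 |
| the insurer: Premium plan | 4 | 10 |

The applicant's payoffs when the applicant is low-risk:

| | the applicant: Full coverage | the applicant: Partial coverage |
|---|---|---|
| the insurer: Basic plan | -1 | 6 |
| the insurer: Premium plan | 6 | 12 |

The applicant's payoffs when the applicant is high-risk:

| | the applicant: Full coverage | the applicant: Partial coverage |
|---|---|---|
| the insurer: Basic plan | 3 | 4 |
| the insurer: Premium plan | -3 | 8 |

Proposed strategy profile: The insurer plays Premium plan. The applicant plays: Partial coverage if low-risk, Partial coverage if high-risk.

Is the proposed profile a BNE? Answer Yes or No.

The insurer plays Premium plan: E[Premium plan] = 0.4·(10) + 0.6·(10) = 10; E[Basic plan] = 8. Best-responding. ✓
The applicant (risk level low-risk), facing Premium plan: Full coverage gives 6, Partial coverage gives 12. Proposed Partial coverage is best. ✓
The applicant (risk level high-risk), facing Premium plan: Full coverage gives -3, Partial coverage gives 8. Proposed Partial coverage is best. ✓

Yes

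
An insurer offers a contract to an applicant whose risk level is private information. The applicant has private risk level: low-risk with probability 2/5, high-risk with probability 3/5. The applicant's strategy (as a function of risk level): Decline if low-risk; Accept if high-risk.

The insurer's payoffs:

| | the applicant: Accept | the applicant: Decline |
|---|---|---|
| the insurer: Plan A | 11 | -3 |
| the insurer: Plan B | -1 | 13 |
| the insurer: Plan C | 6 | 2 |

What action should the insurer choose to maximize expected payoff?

Plan A

E[Plan A] = 2/5·(-3) + 3/5·(11) = 27/5
E[Plan B] = 2/5·(13) + 3/5·(-1) = 23/5
E[Plan C] = 2/5·(2) + 3/5·(6) = 22/5
Best response: Plan A (27/5 is the largest).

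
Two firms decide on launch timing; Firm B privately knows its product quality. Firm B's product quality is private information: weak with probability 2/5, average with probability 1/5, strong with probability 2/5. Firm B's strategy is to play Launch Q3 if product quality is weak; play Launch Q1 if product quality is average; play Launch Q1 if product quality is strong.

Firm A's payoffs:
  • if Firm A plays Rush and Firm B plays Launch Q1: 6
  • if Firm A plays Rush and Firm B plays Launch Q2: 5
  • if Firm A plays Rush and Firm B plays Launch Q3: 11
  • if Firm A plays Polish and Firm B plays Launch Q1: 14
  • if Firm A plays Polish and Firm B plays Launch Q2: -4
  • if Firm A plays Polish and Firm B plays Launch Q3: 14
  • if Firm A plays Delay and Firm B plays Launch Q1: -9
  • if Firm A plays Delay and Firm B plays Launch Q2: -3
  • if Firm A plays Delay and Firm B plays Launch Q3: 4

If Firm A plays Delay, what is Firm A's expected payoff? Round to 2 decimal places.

-3.80

Take the expectation over Firm B's product quality, weighting each type's action by its prior probability.
E[Delay] = 2/5·4 + 1/5·(-9) + 2/5·(-9) = 8/5 + (-9/5) + (-18/5) = -19/5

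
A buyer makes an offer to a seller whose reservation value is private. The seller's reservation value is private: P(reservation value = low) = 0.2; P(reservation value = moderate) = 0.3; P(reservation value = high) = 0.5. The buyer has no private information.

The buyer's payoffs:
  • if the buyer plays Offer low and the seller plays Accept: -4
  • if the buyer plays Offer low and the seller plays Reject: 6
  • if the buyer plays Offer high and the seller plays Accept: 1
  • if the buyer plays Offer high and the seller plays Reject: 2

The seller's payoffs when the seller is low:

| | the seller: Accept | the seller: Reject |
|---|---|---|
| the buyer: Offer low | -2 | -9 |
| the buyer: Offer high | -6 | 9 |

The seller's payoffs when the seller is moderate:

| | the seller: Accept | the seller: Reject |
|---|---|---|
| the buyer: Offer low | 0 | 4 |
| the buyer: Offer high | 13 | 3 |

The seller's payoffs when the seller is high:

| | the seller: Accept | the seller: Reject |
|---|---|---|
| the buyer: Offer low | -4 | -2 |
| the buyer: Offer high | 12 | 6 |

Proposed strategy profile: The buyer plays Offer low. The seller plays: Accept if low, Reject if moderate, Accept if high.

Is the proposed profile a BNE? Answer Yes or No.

No

The buyer plays Offer low: E[Offer low] = 0.2·(-4) + 0.3·(6) + 0.5·(-4) = -1; E[Offer high] = 1.3. Not best-responding. ✗
The seller (reservation value low), facing Offer low: Accept gives -2, Reject gives -9. Proposed Accept is best. ✓
The seller (reservation value moderate), facing Offer low: Accept gives 0, Reject gives 4. Proposed Reject is best. ✓
The seller (reservation value high), facing Offer low: Accept gives -4, Reject gives -2. Proposed Accept is not best — profitable deviation exists. ✗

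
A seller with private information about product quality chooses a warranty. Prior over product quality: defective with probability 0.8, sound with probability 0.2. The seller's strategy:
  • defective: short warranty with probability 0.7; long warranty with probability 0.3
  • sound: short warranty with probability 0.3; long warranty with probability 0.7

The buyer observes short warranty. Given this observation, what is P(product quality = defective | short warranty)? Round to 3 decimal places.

P(short warranty) = 0.8·0.7 + 0.2·0.3 = 0.62
P(defective | short warranty) = (0.8·0.7) / 0.62 = 0.56 / 0.62 = 0.903226

0.903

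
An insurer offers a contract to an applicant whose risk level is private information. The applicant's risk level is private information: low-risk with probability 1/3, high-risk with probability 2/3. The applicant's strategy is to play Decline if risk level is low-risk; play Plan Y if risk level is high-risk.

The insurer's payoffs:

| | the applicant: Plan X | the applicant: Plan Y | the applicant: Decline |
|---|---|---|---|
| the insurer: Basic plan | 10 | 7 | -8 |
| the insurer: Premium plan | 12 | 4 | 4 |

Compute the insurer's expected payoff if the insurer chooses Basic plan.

E[Basic plan] = 1/3·(-8) + 2/3·7 = (-8/3) + 14/3 = 2

2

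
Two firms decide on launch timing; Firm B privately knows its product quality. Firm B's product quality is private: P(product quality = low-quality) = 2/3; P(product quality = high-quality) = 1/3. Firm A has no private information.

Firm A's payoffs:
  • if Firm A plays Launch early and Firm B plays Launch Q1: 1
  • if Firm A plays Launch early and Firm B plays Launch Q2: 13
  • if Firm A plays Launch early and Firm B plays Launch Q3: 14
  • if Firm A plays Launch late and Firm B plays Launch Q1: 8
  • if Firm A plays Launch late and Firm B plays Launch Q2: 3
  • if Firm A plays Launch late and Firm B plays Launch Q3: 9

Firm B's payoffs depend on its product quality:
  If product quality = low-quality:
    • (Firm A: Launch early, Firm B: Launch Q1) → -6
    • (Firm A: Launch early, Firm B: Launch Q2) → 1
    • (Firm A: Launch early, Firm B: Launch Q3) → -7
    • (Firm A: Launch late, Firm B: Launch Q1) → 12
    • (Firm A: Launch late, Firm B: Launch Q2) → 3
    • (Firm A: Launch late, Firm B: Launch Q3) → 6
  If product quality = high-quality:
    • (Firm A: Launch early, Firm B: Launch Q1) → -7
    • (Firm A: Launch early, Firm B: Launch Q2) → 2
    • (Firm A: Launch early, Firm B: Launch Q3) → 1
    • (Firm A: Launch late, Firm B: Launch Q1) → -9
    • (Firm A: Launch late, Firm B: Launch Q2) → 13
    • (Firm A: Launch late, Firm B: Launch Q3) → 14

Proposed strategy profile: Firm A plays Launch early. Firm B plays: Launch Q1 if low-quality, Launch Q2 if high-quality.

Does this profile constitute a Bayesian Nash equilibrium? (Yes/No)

No

A profile is a BNE iff every type of every player is best-responding given beliefs about the other side.
Firm A plays Launch early: E[Launch early] = 2/3·(1) + 1/3·(13) = 5; E[Launch late] = 19/3. Not best-responding. ✗
Firm B (product quality low-quality), facing Launch early: Launch Q1 gives -6, Launch Q2 gives 1, Launch Q3 gives -7. Proposed Launch Q1 is not best — profitable deviation exists. ✗
Firm B (product quality high-quality), facing Launch early: Launch Q1 gives -7, Launch Q2 gives 2, Launch Q3 gives 1. Proposed Launch Q2 is best. ✓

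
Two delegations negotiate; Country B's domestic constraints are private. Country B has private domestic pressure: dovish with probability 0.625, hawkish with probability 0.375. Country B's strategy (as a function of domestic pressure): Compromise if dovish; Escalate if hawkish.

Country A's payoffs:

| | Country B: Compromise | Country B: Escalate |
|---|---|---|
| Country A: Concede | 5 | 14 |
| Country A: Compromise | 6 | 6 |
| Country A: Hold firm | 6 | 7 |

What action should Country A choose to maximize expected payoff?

E[Concede] = 0.625·(5) + 0.375·(14) = 8.375
E[Compromise] = 0.625·(6) + 0.375·(6) = 6
E[Hold firm] = 0.625·(6) + 0.375·(7) = 6.375
Best response: Concede (8.375 is the largest).

Concede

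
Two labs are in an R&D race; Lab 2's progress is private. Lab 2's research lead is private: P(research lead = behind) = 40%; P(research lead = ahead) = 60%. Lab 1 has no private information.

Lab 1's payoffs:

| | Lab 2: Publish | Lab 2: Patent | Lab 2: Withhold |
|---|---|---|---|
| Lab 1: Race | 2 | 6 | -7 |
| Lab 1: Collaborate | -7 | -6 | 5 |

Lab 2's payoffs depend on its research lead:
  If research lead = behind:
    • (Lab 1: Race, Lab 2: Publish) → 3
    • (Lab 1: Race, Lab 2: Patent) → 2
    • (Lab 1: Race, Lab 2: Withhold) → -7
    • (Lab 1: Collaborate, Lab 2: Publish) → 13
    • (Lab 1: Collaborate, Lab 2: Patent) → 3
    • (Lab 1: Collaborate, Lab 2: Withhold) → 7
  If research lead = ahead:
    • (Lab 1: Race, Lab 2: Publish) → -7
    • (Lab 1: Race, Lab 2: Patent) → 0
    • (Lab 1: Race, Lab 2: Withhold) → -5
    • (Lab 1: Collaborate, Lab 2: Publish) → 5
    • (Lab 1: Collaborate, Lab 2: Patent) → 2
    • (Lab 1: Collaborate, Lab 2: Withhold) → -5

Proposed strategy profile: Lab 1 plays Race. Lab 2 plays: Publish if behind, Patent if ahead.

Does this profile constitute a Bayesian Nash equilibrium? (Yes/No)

Yes

Lab 1 plays Race: E[Race] = 0.4·(2) + 0.6·(6) = 4.4; E[Collaborate] = -6.4. Best-responding. ✓
Lab 2 (research lead behind), facing Race: Publish gives 3, Patent gives 2, Withhold gives -7. Proposed Publish is best. ✓
Lab 2 (research lead ahead), facing Race: Publish gives -7, Patent gives 0, Withhold gives -5. Proposed Patent is best. ✓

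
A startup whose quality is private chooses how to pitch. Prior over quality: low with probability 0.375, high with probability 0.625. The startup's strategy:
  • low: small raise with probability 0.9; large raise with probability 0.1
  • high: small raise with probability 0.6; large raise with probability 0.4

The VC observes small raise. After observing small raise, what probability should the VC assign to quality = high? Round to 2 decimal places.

P(small raise) = 0.375·0.9 + 0.625·0.6 = 0.7125
P(high | small raise) = (0.625·0.6) / 0.7125 = 0.375 / 0.7125 = 0.526316

0.53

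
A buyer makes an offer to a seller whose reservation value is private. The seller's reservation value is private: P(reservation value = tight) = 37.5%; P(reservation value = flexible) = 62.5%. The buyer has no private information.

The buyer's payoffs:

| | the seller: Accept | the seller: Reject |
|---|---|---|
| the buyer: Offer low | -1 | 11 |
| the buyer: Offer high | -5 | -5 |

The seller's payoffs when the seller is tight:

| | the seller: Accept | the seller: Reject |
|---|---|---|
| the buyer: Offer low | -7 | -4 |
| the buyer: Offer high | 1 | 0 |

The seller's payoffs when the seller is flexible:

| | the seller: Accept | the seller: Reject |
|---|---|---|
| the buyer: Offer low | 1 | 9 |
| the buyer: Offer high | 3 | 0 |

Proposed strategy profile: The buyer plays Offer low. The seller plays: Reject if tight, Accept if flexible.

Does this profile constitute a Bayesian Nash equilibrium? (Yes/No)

The buyer plays Offer low: E[Offer low] = 0.375·(11) + 0.625·(-1) = 3.5; E[Offer high] = -5. Best-responding. ✓
The seller (reservation value tight), facing Offer low: Accept gives -7, Reject gives -4. Proposed Reject is best. ✓
The seller (reservation value flexible), facing Offer low: Accept gives 1, Reject gives 9. Proposed Accept is not best — profitable deviation exists. ✗

No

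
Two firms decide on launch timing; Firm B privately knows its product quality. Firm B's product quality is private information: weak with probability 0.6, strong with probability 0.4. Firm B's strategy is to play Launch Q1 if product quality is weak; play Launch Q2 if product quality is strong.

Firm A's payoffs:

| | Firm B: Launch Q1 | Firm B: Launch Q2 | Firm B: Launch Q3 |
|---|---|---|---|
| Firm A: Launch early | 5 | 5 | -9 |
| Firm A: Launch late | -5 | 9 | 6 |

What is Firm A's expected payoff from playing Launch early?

5

E[Launch early] = 0.6·5 + 0.4·5 = 3 + 2 = 5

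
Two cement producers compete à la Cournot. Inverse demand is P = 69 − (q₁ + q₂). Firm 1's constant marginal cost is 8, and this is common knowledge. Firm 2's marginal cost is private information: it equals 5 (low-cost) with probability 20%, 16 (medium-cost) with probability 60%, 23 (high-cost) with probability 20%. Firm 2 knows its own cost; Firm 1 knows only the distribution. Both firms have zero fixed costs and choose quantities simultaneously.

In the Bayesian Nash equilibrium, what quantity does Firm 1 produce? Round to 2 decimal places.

Type-c best response for Firm 2: q₂(c) = (69 − c)/2 − q₁/2.
Firm 1 maximizes expected profit; its first-order condition is 69 − 2q₁ − E[q₂] − 8 = 0.
Substituting E[q₂] and solving: E[c₂] = 15.2, so q₁ = (69 − 2·8 + 15.2)/3 = 22.7333.

22.73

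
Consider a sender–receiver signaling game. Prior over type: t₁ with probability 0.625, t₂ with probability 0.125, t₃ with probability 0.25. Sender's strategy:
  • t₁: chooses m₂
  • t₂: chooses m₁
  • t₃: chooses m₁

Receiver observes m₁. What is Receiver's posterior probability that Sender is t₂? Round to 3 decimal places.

Apply Bayes' rule using the sender's strategy as the likelihood.
P(m₁) = 0.625·0 + 0.125·1 + 0.25·1 = 0.375
P(t₂ | m₁) = (0.125·1) / 0.375 = 0.125 / 0.375 = 0.333333

0.333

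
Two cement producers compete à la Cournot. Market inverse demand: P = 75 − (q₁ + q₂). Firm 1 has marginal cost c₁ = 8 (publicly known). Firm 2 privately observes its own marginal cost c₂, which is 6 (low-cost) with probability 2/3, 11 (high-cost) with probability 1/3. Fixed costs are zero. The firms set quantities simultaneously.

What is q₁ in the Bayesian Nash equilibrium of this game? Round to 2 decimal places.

Each type of Firm 2 best-responds to q₁; Firm 1 best-responds to the expected q₂ over Firm 2's types.
Firm 2 with cost c maximizes (75 − (q₁+q₂) − c)·q₂, giving q₂(c) = (75 − c − q₁)/2.
E[c₂] = 2/3·6 + 1/3·11 = 7.66667
Firm 1's FOC against E[q₂] yields q₁ = (75 − 2·8 + E[c₂])/3 = (75 − 16 + 7.66667)/3 = 22.2222.

22.22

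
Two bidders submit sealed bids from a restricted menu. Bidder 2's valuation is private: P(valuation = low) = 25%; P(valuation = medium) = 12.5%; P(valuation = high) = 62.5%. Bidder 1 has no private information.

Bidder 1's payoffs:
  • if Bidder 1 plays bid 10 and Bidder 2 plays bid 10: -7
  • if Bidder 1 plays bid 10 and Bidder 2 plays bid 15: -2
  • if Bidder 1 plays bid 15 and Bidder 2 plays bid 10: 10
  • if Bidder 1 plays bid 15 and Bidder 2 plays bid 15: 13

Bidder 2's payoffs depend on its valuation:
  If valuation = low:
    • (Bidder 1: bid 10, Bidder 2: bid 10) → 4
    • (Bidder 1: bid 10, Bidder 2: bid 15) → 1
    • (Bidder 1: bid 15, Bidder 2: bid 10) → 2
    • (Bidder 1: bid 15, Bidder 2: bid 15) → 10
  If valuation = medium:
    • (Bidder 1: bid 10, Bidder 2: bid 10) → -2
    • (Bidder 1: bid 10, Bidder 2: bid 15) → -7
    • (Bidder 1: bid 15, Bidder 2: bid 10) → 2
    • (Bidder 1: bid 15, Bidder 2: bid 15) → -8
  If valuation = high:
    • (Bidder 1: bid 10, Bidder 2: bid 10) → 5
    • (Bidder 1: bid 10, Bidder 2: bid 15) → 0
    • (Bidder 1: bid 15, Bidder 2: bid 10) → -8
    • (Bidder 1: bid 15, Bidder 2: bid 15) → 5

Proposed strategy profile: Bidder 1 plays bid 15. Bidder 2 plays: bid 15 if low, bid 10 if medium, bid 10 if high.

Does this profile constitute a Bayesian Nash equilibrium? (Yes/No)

No

A profile is a BNE iff every type of every player is best-responding given beliefs about the other side.
Bidder 1 plays bid 15: E[bid 15] = 0.25·(13) + 0.125·(10) + 0.625·(10) = 10.75; E[bid 10] = -5.75. Best-responding. ✓
Bidder 2 (valuation low), facing bid 15: bid 10 gives 2, bid 15 gives 10. Proposed bid 15 is best. ✓
Bidder 2 (valuation medium), facing bid 15: bid 10 gives 2, bid 15 gives -8. Proposed bid 10 is best. ✓
Bidder 2 (valuation high), facing bid 15: bid 10 gives -8, bid 15 gives 5. Proposed bid 10 is not best — profitable deviation exists. ✗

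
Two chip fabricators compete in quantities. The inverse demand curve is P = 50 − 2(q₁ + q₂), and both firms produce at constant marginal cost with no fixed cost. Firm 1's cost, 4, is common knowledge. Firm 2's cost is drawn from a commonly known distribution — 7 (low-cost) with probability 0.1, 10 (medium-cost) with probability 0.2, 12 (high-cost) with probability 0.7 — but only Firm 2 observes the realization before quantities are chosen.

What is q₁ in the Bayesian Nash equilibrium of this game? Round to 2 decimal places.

8.85

Type-c best response for Firm 2: q₂(c) = (50 − c)/4 − q₁/2.
Firm 1 maximizes expected profit; its first-order condition is 50 − 4q₁ − 2E[q₂] − 4 = 0.
Substituting E[q₂] and solving: E[c₂] = 11.1, so q₁ = (50 − 2·4 + 11.1)/6 = 8.85.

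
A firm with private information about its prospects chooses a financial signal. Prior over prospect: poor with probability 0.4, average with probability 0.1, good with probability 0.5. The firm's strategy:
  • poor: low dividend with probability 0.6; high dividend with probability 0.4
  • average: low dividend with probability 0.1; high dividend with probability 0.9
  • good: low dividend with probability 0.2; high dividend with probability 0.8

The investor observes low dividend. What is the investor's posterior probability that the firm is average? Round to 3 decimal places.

0.029

Apply Bayes' rule using the sender's strategy as the likelihood.
P(low dividend) = 0.4·0.6 + 0.1·0.1 + 0.5·0.2 = 0.35
P(average | low dividend) = (0.1·0.1) / 0.35 = 0.01 / 0.35 = 0.0285714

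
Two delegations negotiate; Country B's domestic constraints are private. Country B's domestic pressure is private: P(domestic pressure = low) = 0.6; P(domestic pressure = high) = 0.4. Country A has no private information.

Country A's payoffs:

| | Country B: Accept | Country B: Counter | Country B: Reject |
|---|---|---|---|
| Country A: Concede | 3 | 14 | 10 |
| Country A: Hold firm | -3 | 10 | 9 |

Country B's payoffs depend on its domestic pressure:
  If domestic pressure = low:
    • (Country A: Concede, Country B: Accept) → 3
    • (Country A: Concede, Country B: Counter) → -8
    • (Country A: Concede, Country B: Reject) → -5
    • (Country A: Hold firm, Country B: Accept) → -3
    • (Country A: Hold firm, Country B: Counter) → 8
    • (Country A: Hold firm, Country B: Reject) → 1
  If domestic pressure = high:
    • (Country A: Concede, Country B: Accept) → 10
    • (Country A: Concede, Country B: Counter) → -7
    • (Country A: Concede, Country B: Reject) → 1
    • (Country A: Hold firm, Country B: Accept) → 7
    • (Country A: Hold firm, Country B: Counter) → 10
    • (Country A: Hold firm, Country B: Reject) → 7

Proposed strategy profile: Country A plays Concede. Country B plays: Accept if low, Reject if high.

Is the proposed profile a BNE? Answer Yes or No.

No

A profile is a BNE iff every type of every player is best-responding given beliefs about the other side.
Country A plays Concede: E[Concede] = 0.6·(3) + 0.4·(10) = 5.8; E[Hold firm] = 1.8. Best-responding. ✓
Country B (domestic pressure low), facing Concede: Accept gives 3, Counter gives -8, Reject gives -5. Proposed Accept is best. ✓
Country B (domestic pressure high), facing Concede: Accept gives 10, Counter gives -7, Reject gives 1. Proposed Reject is not best — profitable deviation exists. ✗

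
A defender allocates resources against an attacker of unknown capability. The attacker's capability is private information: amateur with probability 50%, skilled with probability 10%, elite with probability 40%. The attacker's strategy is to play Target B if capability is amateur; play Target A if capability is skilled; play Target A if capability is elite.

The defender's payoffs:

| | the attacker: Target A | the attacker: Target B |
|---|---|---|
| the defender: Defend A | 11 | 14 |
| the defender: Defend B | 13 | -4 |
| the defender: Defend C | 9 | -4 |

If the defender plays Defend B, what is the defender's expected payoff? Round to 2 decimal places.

4.50

Take the expectation over the attacker's capability, weighting each type's action by its prior probability.
E[Defend B] = 0.5·(-4) + 0.1·13 + 0.4·13 = (-2) + 1.3 + 5.2 = 4.5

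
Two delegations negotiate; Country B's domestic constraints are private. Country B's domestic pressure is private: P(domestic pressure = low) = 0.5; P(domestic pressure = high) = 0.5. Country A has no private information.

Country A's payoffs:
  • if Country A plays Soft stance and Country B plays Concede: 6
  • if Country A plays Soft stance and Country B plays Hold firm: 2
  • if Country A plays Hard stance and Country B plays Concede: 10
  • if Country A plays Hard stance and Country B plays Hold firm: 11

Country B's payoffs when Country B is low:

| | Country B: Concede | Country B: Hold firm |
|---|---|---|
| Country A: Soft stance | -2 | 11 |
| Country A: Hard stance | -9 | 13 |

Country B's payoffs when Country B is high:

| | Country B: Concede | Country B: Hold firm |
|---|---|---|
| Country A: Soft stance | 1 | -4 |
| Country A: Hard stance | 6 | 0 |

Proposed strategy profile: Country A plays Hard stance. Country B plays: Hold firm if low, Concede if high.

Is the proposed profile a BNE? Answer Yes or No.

Country A plays Hard stance: E[Hard stance] = 0.5·(11) + 0.5·(10) = 10.5; E[Soft stance] = 4. Best-responding. ✓
Country B (domestic pressure low), facing Hard stance: Concede gives -9, Hold firm gives 13. Proposed Hold firm is best. ✓
Country B (domestic pressure high), facing Hard stance: Concede gives 6, Hold firm gives 0. Proposed Concede is best. ✓

Yes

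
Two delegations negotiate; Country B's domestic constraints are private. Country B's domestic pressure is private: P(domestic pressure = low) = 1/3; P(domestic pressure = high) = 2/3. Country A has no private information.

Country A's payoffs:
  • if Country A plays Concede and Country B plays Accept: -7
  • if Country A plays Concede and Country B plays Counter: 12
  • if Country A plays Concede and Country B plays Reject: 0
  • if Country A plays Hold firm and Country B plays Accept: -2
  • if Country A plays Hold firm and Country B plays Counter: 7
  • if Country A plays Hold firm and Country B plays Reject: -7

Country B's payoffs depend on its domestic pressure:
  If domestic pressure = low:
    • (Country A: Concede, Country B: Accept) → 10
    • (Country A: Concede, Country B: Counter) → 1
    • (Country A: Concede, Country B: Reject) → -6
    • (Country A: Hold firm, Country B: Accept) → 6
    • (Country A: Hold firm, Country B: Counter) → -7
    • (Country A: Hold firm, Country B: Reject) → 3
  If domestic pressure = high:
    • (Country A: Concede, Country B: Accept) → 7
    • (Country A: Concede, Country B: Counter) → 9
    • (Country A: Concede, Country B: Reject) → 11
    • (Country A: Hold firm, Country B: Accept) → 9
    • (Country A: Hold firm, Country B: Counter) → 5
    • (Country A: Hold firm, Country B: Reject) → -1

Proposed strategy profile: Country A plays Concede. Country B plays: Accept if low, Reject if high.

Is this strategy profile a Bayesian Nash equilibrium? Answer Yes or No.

Yes

Country A plays Concede: E[Concede] = 1/3·(-7) + 2/3·(0) = -7/3; E[Hold firm] = -16/3. Best-responding. ✓
Country B (domestic pressure low), facing Concede: Accept gives 10, Counter gives 1, Reject gives -6. Proposed Accept is best. ✓
Country B (domestic pressure high), facing Concede: Accept gives 7, Counter gives 9, Reject gives 11. Proposed Reject is best. ✓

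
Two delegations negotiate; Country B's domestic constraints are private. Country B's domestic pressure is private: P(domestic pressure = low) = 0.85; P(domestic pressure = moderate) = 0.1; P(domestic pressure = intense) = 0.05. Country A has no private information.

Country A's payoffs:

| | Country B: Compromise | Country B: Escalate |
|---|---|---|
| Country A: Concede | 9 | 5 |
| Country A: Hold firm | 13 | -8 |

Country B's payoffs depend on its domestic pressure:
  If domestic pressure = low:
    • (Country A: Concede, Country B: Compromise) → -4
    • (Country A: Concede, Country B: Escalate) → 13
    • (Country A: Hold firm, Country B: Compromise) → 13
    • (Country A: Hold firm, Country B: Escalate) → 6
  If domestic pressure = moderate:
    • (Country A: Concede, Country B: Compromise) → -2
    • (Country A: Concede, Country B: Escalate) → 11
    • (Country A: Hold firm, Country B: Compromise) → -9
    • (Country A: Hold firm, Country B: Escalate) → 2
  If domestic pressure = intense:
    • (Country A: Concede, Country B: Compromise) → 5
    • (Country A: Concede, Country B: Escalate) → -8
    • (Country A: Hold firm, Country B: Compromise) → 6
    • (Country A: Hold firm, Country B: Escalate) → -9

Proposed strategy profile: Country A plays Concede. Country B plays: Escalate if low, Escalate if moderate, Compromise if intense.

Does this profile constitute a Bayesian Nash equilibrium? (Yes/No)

Country A plays Concede: E[Concede] = 0.85·(5) + 0.1·(5) + 0.05·(9) = 5.2; E[Hold firm] = -6.95. Best-responding. ✓
Country B (domestic pressure low), facing Concede: Compromise gives -4, Escalate gives 13. Proposed Escalate is best. ✓
Country B (domestic pressure moderate), facing Concede: Compromise gives -2, Escalate gives 11. Proposed Escalate is best. ✓
Country B (domestic pressure intense), facing Concede: Compromise gives 5, Escalate gives -8. Proposed Compromise is best. ✓

Yes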